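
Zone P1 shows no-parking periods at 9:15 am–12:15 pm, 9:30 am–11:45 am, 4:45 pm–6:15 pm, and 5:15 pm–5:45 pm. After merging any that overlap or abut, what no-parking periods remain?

9:30 am-11:45 am overlaps/touches 9:15 am-12:15 pm → extend to 9:15 am-12:15 pm.
4:45 pm-6:15 pm is disjoint → start new block.
5:15 pm-5:45 pm overlaps/touches 4:45 pm-6:15 pm → extend to 4:45 pm-6:15 pm.

9:15 am-12:15 pm, 4:45 pm-6:15 pm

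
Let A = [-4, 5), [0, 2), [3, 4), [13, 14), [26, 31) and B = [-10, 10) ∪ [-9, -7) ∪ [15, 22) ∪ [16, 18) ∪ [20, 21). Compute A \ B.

[13, 14) ∪ [26, 31)

A, merged: [-4, 5), [13, 14), [26, 31).
B, merged: [-10, 10), [15, 22).
[-4, 5) lies entirely inside B → drops out.
[13, 14) is untouched.
[26, 31) is untouched.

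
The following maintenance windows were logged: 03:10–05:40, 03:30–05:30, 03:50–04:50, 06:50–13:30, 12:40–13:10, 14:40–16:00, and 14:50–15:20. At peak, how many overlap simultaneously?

3

Sweep endpoints in order; track running count of active intervals.
Peak of 3 reached at 03:50.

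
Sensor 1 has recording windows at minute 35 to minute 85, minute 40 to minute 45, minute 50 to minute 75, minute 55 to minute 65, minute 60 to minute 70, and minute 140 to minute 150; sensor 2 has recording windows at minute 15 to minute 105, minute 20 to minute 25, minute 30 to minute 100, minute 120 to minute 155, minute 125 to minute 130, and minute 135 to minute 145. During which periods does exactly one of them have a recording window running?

A, merged: minute 35 to minute 85, minute 140 to minute 150.
B, merged: minute 15 to minute 105, minute 120 to minute 155.
A \ B = none.
B \ A = minute 15 to minute 35, minute 85 to minute 105, minute 120 to minute 140, minute 150 to minute 155.
Union of the two gives the symmetric difference.

minute 15 to minute 35, minute 85 to minute 105, minute 120 to minute 140, minute 150 to minute 155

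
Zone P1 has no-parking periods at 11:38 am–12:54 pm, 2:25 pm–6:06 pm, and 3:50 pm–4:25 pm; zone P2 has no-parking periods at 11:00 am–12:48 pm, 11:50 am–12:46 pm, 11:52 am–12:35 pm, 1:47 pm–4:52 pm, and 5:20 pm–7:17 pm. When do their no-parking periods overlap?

A, merged: 11:38 am-12:54 pm, 2:25 pm-6:06 pm.
B, merged: 11:00 am-12:48 pm, 1:47 pm-4:52 pm, 5:20 pm-7:17 pm.
11:38 am-12:54 pm overlaps B on 11:38 am-12:48 pm.
2:25 pm-6:06 pm overlaps B on 2:25 pm-4:52 pm, 5:20 pm-6:06 pm.

11:38 am-12:48 pm, 2:25 pm-4:52 pm, 5:20 pm-6:06 pm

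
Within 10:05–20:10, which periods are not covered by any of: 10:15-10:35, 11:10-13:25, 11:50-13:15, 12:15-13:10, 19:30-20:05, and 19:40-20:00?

The merged coverage is 10:15–10:35, 11:10–13:25, 19:30–20:05.
Complement within 10:05–20:10: 10:05–10:15, 10:35–11:10, 13:25–19:30, 20:05–20:10.

10:05–10:15, 10:35–11:10, 13:25–19:30, 20:05–20:10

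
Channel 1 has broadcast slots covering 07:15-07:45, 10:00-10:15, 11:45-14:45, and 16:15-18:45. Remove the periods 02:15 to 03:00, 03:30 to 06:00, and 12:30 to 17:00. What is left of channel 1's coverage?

07:15–07:45: nothing removed.
10:00–10:15: nothing removed.
11:45–14:45 \ B = 11:45–12:30.
16:15–18:45 \ B = 17:00–18:45.

07:15–07:45, 10:00–10:15, 11:45–12:30, 17:00–18:45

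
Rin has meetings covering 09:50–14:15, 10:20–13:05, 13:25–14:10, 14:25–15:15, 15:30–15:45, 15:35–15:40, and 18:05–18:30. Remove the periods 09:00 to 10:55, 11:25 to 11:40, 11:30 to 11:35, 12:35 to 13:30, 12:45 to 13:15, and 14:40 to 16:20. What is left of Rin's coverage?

First set merges to 09:50–14:15, 14:25–15:15, 15:30–15:45, 18:05–18:30.
Second set merges to 09:00–10:55, 11:25–11:40, 12:35–13:30, 14:40–16:20.
09:50–14:15 with B removed leaves 10:55–11:25, 11:40–12:35, 13:30–14:15.
14:25–15:15 with B removed leaves 14:25–14:40.
15:30–15:45 lies entirely inside B → drops out.
18:05–18:30 is untouched.

10:55–11:25, 11:40–12:35, 13:30–14:15, 14:25–14:40, 18:05–18:30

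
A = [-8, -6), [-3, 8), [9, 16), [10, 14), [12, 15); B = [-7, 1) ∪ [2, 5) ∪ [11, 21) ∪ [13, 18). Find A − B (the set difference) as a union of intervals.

[-8, -7) ∪ [1, 2) ∪ [5, 8) ∪ [9, 11)

First set merges to [-8, -6), [-3, 8), [9, 16).
Second set merges to [-7, 1), [2, 5), [11, 21).
[-8, -6) minus B → [-8, -7).
[-3, 8) minus B → [1, 2), [5, 8).
[9, 16) minus B → [9, 11).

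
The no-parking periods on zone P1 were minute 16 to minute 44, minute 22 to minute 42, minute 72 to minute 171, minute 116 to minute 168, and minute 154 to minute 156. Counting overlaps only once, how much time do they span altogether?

127 minutes

Merged: minute 16 to minute 44, minute 72 to minute 171.
Lengths: 28 minutes + 99 minutes = 127 minutes.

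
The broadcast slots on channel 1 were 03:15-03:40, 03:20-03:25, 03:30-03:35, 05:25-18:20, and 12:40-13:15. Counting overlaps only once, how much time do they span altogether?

13 h 20 min

Merged: 03:15–03:40, 05:25–18:20.
Lengths: 25 min + 12 h 55 min = 13 h 20 min.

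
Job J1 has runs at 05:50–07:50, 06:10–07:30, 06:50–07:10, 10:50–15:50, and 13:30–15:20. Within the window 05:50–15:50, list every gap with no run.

After merging, the occupied span is 05:50-07:50, 10:50-15:50.
Complement within 05:50-15:50: 07:50-10:50.

07:50-10:50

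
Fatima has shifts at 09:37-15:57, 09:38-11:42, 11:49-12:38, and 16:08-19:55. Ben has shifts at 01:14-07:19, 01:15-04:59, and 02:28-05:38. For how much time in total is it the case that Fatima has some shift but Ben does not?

Merge the first list: 09:37–15:57, 16:08–19:55.
Merge the second list: 01:14–07:19.
A \ B = 09:37–15:57, 16:08–19:55.
Total: 6 h 20 min + 3 h 47 min = 10 h 7 min.

10 h 7 min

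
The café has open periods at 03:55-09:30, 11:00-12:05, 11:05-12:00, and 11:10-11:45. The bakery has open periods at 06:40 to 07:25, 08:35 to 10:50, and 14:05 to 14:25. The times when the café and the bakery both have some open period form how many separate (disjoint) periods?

2

First set merges to 03:55-09:30, 11:00-12:05.
A ∩ B = 06:40-07:25, 08:35-09:30.
That is 2 disjoint pieces.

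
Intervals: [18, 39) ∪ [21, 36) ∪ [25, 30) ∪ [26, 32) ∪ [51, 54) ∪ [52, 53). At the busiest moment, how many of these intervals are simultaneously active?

4

Walk the sorted start/end points keeping a running depth.
The depth first hits 4 at 26.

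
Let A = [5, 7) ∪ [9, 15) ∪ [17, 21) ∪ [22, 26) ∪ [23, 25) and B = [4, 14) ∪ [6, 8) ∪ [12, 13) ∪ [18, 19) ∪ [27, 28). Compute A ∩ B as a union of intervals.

[5, 7) ∪ [9, 14) ∪ [18, 19)

First set merges to [5, 7), [9, 15), [17, 21), [22, 26).
Second set merges to [4, 14), [18, 19), [27, 28).
[5, 7) overlaps B on [5, 7).
[9, 15) overlaps B on [9, 14).
[17, 21) overlaps B on [18, 19).
[22, 26) falls entirely outside B.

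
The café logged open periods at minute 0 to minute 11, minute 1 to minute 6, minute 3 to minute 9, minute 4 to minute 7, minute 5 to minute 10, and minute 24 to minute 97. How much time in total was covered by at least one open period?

84 minutes

Merged: minute 0 to minute 11, minute 24 to minute 97.
Lengths: 11 minutes + 73 minutes = 84 minutes.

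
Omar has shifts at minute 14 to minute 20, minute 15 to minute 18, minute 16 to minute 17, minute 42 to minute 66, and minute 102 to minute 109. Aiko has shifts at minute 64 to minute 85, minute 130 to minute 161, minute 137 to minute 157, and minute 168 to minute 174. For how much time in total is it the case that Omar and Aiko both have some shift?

First set merges to minute 14 to minute 20, minute 42 to minute 66, minute 102 to minute 109.
Second set merges to minute 64 to minute 85, minute 130 to minute 161, minute 168 to minute 174.
A ∩ B = minute 64 to minute 66.
Total: 2 minutes.

2 minutes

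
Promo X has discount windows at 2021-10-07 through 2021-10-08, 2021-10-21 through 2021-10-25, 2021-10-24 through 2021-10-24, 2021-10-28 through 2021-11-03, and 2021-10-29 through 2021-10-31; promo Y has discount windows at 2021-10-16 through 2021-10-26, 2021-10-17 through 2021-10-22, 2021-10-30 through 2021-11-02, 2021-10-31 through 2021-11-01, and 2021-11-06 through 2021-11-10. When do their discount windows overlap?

2021-10-21 through 2021-10-25, 2021-10-30 through 2021-11-02

First set merges to 2021-10-07 through 2021-10-08, 2021-10-21 through 2021-10-25, 2021-10-28 through 2021-11-03.
Second set merges to 2021-10-16 through 2021-10-26, 2021-10-30 through 2021-11-02, 2021-11-06 through 2021-11-10.
2021-10-07 through 2021-10-08 meets no B interval.
2021-10-21 through 2021-10-25 ∩ B → 2021-10-21 through 2021-10-25.
2021-10-28 through 2021-11-03 ∩ B → 2021-10-30 through 2021-11-02.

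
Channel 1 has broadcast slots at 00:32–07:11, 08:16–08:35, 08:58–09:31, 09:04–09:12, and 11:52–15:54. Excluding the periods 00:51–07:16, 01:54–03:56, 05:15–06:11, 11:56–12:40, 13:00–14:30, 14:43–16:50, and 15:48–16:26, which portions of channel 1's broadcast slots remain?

00:32-00:51, 08:16-08:35, 08:58-09:31, 11:52-11:56, 12:40-13:00, 14:30-14:43

Merge the first list: 00:32-07:11, 08:16-08:35, 08:58-09:31, 11:52-15:54.
Merge the second list: 00:51-07:16, 11:56-12:40, 13:00-14:30, 14:43-16:50.
00:32-07:11 with B removed leaves 00:32-00:51.
08:16-08:35 is untouched.
08:58-09:31 is untouched.
11:52-15:54 with B removed leaves 11:52-11:56, 12:40-13:00, 14:30-14:43.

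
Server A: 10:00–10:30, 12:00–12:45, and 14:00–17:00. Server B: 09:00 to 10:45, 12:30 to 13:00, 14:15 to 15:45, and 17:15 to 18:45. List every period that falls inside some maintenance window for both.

10:00-10:30 meets the second set on 10:00-10:30.
12:00-12:45 meets the second set on 12:30-12:45.
14:00-17:00 meets the second set on 14:15-15:45.

10:00-10:30, 12:30-12:45, 14:15-15:45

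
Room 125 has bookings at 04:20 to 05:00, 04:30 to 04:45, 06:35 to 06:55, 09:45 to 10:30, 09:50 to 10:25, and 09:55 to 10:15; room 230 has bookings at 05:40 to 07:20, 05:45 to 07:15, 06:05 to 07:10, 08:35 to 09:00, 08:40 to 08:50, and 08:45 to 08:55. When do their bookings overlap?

A, merged: 04:20–05:00, 06:35–06:55, 09:45–10:30.
B, merged: 05:40–07:20, 08:35–09:00.
04:20–05:00 falls entirely outside B.
06:35–06:55 overlaps B on 06:35–06:55.
09:45–10:30 falls entirely outside B.

06:35–06:55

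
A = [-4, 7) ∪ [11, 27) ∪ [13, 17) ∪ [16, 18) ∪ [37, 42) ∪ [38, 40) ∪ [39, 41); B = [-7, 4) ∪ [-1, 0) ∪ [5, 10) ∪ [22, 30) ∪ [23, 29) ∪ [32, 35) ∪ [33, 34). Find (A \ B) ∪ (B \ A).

[-7, -4) ∪ [4, 5) ∪ [7, 10) ∪ [11, 22) ∪ [27, 30) ∪ [32, 35) ∪ [37, 42)

Merge the first list: [-4, 7), [11, 27), [37, 42).
Merge the second list: [-7, 4), [5, 10), [22, 30), [32, 35).
A but not B: [4, 5), [11, 22), [37, 42).
B but not A: [-7, -4), [7, 10), [27, 30), [32, 35).
Combining gives A △ B.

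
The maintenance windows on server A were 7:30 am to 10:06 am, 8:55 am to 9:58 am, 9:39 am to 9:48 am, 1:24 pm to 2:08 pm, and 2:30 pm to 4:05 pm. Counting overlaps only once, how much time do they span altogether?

Merged: 7:30 am–10:06 am, 1:24 pm–2:08 pm, 2:30 pm–4:05 pm.
Lengths: 2 h 36 min + 44 min + 1 h 35 min = 4 h 55 min.

4 h 55 min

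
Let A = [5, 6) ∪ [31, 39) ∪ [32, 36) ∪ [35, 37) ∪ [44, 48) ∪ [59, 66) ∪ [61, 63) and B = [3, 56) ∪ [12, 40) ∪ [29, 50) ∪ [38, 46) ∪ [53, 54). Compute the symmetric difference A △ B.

[3, 5) ∪ [6, 31) ∪ [39, 44) ∪ [48, 56) ∪ [59, 66)

First set merges to [5, 6), [31, 39), [44, 48), [59, 66).
Second set merges to [3, 56).
A but not B: [59, 66).
B but not A: [3, 5), [6, 31), [39, 44), [48, 56).
Combining gives A △ B.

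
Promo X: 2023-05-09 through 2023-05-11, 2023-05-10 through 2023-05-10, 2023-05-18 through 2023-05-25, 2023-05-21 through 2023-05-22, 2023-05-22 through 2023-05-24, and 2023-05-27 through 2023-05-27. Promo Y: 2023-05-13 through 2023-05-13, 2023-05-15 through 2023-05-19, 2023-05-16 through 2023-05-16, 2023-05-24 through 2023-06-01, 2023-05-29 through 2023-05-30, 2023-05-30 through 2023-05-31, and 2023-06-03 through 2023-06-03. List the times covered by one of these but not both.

A, merged: 2023-05-09 through 2023-05-11, 2023-05-18 through 2023-05-25, 2023-05-27 through 2023-05-27.
B, merged: 2023-05-13 through 2023-05-13, 2023-05-15 through 2023-05-19, 2023-05-24 through 2023-06-01, 2023-06-03 through 2023-06-03.
Only in the first: 2023-05-09 through 2023-05-11, 2023-05-20 through 2023-05-23.
Only in the second: 2023-05-13 through 2023-05-13, 2023-05-15 through 2023-05-17, 2023-05-26 through 2023-05-26, 2023-05-28 through 2023-06-01, 2023-06-03 through 2023-06-03.
Together these are the periods covered by exactly one.

2023-05-09 through 2023-05-11, 2023-05-13 through 2023-05-13, 2023-05-15 through 2023-05-17, 2023-05-20 through 2023-05-23, 2023-05-26 through 2023-05-26, 2023-05-28 through 2023-06-01, 2023-06-03 through 2023-06-03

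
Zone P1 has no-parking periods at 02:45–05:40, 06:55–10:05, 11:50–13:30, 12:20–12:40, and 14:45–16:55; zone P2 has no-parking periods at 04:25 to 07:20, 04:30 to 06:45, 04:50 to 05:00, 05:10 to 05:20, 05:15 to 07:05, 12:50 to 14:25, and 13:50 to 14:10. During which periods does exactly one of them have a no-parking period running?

Merge the first list: 02:45-05:40, 06:55-10:05, 11:50-13:30, 14:45-16:55.
Merge the second list: 04:25-07:20, 12:50-14:25.
A \ B = 02:45-04:25, 07:20-10:05, 11:50-12:50, 14:45-16:55.
B \ A = 05:40-06:55, 13:30-14:25.
Union of the two gives the symmetric difference.

02:45-04:25, 05:40-06:55, 07:20-10:05, 11:50-12:50, 13:30-14:25, 14:45-16:55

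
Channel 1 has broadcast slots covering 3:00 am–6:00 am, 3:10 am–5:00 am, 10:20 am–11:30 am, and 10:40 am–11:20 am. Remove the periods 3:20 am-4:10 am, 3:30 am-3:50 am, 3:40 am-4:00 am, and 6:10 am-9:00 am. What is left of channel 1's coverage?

3:00 am–3:20 am, 4:10 am–6:00 am, 10:20 am–11:30 am

Merge the first list: 3:00 am–6:00 am, 10:20 am–11:30 am.
Merge the second list: 3:20 am–4:10 am, 6:10 am–9:00 am.
3:00 am–6:00 am minus B → 3:00 am–3:20 am, 4:10 am–6:00 am.
10:20 am–11:30 am: no B overlap → unchanged.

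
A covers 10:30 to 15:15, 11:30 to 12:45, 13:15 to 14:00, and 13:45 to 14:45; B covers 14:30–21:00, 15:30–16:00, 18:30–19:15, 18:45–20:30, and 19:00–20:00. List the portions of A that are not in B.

10:30-14:30

A, merged: 10:30-15:15.
B, merged: 14:30-21:00.
10:30-15:15 with B removed leaves 10:30-14:30.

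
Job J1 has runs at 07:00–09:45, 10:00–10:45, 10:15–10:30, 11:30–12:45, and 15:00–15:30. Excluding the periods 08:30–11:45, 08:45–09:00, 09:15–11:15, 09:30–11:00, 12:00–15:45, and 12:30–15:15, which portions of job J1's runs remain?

07:00-08:30, 11:45-12:00

First set merges to 07:00-09:45, 10:00-10:45, 11:30-12:45, 15:00-15:30.
Second set merges to 08:30-11:45, 12:00-15:45.
07:00-09:45 minus B → 07:00-08:30.
10:00-10:45: fully covered by B → removed.
11:30-12:45 minus B → 11:45-12:00.
15:00-15:30: fully covered by B → removed.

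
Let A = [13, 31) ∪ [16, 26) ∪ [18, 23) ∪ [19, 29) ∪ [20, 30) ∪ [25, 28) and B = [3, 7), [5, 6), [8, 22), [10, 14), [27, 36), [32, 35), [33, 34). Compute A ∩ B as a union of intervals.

[13, 22) ∪ [27, 31)

First set merges to [13, 31).
Second set merges to [3, 7), [8, 22), [27, 36).
[13, 31) overlaps B on [13, 22), [27, 31).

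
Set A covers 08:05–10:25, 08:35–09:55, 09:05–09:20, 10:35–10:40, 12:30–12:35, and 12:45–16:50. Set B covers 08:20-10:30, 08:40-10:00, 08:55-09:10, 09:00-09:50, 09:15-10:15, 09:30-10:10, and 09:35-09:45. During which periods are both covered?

First set merges to 08:05–10:25, 10:35–10:40, 12:30–12:35, 12:45–16:50.
Second set merges to 08:20–10:30.
08:05–10:25 overlaps B on 08:20–10:25.
10:35–10:40 falls entirely outside B.
12:30–12:35 falls entirely outside B.
12:45–16:50 falls entirely outside B.

08:20–10:25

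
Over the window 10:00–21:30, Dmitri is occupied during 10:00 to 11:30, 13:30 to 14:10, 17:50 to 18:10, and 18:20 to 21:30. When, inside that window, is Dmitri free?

After merging, the occupied span is 10:00–11:30, 13:30–14:10, 17:50–18:10, 18:20–21:30.
Complement within 10:00–21:30: 11:30–13:30, 14:10–17:50, 18:10–18:20.

11:30–13:30, 14:10–17:50, 18:10–18:20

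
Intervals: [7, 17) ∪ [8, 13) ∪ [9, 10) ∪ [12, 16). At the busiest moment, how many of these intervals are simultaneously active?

Walk the sorted start/end points keeping a running depth.
The depth first hits 3 at 9.

3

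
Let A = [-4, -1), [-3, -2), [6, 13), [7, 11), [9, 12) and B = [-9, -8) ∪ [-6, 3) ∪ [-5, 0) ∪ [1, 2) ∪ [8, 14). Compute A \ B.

First set merges to [-4, -1), [6, 13).
Second set merges to [-9, -8), [-6, 3), [8, 14).
[-4, -1): entirely removed.
[6, 13) \ B = [6, 8).

[6, 8)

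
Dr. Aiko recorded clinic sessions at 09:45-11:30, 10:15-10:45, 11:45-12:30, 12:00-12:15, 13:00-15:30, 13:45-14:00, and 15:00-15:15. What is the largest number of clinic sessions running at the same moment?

Walk the sorted start/end points keeping a running depth.
The depth first hits 2 at 10:15.

2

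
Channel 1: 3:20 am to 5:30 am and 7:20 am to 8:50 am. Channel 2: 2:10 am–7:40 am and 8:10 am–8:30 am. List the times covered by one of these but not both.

Only in the first: 7:40 am–8:10 am, 8:30 am–8:50 am.
Only in the second: 2:10 am–3:20 am, 5:30 am–7:20 am.
Together these are the periods covered by exactly one.

2:10 am–3:20 am, 5:30 am–7:20 am, 7:40 am–8:10 am, 8:30 am–8:50 am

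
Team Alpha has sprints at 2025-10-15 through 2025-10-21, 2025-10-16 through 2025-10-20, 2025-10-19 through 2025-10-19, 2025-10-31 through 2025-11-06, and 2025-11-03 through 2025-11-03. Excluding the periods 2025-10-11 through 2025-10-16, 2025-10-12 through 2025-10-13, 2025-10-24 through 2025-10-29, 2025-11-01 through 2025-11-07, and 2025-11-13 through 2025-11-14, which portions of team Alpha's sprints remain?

2025-10-17 through 2025-10-21, 2025-10-31 through 2025-10-31

Merge the first list: 2025-10-15 through 2025-10-21, 2025-10-31 through 2025-11-06.
Merge the second list: 2025-10-11 through 2025-10-16, 2025-10-24 through 2025-10-29, 2025-11-01 through 2025-11-07, 2025-11-13 through 2025-11-14.
2025-10-15 through 2025-10-21 minus B → 2025-10-17 through 2025-10-21.
2025-10-31 through 2025-11-06 minus B → 2025-10-31 through 2025-10-31.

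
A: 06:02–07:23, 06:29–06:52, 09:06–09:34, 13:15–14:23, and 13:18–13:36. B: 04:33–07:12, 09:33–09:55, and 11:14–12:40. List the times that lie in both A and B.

First set merges to 06:02-07:23, 09:06-09:34, 13:15-14:23.
06:02-07:23 meets the second set on 06:02-07:12.
09:06-09:34 meets the second set on 09:33-09:34.
13:15-14:23: no overlap with the second set.

06:02-07:12, 09:33-09:34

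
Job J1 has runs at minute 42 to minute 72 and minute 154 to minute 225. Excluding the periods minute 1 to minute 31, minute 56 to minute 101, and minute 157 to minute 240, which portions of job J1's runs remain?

minute 42 to minute 56, minute 154 to minute 157

minute 42 to minute 72 \ B = minute 42 to minute 56.
minute 154 to minute 225 \ B = minute 154 to minute 157.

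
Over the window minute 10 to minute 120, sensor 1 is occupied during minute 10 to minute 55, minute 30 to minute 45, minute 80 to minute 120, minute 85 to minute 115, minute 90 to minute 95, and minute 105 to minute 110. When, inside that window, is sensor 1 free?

minute 55 to minute 80

The merged coverage is minute 10 to minute 55, minute 80 to minute 120.
Uncovered inside minute 10 to minute 120: minute 55 to minute 80.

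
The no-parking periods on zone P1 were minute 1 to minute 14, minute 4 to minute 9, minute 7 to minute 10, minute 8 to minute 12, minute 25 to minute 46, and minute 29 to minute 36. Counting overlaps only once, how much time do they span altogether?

34 minutes

Merged: minute 1 to minute 14, minute 25 to minute 46.
Lengths: 13 minutes + 21 minutes = 34 minutes.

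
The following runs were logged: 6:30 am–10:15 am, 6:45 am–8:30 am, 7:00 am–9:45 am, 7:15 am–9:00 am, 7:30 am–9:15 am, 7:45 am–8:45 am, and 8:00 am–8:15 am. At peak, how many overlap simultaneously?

7

Sweep endpoints in order; track running count of active intervals.
Peak of 7 reached at 8:00 am.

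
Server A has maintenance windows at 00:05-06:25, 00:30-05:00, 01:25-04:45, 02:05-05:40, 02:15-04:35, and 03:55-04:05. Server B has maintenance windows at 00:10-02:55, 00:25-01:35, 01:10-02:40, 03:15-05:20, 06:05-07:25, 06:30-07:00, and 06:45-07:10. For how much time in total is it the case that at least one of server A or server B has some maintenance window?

7 h 20 min

First set merges to 00:05-06:25.
Second set merges to 00:10-02:55, 03:15-05:20, 06:05-07:25.
A ∪ B = 00:05-07:25.
Total: 7 h 20 min.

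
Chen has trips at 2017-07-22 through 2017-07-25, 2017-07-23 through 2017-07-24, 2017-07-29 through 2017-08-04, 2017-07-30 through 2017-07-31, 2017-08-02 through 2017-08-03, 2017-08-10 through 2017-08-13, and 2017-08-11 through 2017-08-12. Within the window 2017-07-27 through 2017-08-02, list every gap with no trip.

2017-07-27 through 2017-07-28

Covered (merged): 2017-07-22 through 2017-07-25, 2017-07-29 through 2017-08-04, 2017-08-10 through 2017-08-13.
Complement within 2017-07-27 through 2017-08-02: 2017-07-27 through 2017-07-28.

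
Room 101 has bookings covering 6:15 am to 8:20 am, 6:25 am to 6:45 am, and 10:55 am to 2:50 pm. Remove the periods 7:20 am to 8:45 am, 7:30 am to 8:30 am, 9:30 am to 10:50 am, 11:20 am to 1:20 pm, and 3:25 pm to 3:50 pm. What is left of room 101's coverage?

A, merged: 6:15 am–8:20 am, 10:55 am–2:50 pm.
B, merged: 7:20 am–8:45 am, 9:30 am–10:50 am, 11:20 am–1:20 pm, 3:25 pm–3:50 pm.
6:15 am–8:20 am minus B → 6:15 am–7:20 am.
10:55 am–2:50 pm minus B → 10:55 am–11:20 am, 1:20 pm–2:50 pm.

6:15 am–7:20 am, 10:55 am–11:20 am, 1:20 pm–2:50 pm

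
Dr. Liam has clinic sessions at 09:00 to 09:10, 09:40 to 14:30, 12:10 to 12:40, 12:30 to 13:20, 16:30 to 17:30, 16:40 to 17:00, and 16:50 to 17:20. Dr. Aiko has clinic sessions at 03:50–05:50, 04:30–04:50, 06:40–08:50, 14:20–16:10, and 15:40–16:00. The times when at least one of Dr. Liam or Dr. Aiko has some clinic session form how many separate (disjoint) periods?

5

First set merges to 09:00-09:10, 09:40-14:30, 16:30-17:30.
Second set merges to 03:50-05:50, 06:40-08:50, 14:20-16:10.
A ∪ B = 03:50-05:50, 06:40-08:50, 09:00-09:10, 09:40-16:10, 16:30-17:30.
That is 5 disjoint pieces.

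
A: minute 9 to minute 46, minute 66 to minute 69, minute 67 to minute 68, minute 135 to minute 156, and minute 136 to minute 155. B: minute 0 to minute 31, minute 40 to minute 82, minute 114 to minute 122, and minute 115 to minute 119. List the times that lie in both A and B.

A, merged: minute 9 to minute 46, minute 66 to minute 69, minute 135 to minute 156.
B, merged: minute 0 to minute 31, minute 40 to minute 82, minute 114 to minute 122.
minute 9 to minute 46 overlaps B on minute 9 to minute 31, minute 40 to minute 46.
minute 66 to minute 69 overlaps B on minute 66 to minute 69.
minute 135 to minute 156 falls entirely outside B.

minute 9 to minute 31, minute 40 to minute 46, minute 66 to minute 69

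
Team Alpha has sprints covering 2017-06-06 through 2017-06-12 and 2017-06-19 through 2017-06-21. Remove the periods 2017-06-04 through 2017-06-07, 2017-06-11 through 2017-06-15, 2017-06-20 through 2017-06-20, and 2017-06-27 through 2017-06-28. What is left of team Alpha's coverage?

2017-06-06 through 2017-06-12 \ B = 2017-06-08 through 2017-06-10.
2017-06-19 through 2017-06-21 \ B = 2017-06-19 through 2017-06-19, 2017-06-21 through 2017-06-21.

2017-06-08 through 2017-06-10, 2017-06-19 through 2017-06-19, 2017-06-21 through 2017-06-21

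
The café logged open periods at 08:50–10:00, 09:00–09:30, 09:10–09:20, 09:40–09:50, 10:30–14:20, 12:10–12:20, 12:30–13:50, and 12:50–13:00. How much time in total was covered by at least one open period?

Merged: 08:50-10:00, 10:30-14:20.
Lengths: 1 h 10 min + 3 h 50 min = 5 h.

5 h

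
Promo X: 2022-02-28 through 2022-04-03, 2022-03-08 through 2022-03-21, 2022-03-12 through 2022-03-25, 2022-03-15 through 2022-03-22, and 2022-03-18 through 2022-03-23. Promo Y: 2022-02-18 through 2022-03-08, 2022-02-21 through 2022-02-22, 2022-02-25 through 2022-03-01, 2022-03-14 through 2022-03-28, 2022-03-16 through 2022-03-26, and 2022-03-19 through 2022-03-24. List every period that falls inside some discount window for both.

A, merged: 2022-02-28 through 2022-04-03.
B, merged: 2022-02-18 through 2022-03-08, 2022-03-14 through 2022-03-28.
2022-02-28 through 2022-04-03 overlaps B on 2022-02-28 through 2022-03-08, 2022-03-14 through 2022-03-28.

2022-02-28 through 2022-03-08, 2022-03-14 through 2022-03-28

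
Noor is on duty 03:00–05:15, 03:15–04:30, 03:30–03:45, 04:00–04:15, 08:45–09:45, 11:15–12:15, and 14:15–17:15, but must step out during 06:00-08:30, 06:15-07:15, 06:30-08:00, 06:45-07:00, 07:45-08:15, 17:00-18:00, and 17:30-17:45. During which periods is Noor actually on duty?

A, merged: 03:00–05:15, 08:45–09:45, 11:15–12:15, 14:15–17:15.
B, merged: 06:00–08:30, 17:00–18:00.
03:00–05:15: no B overlap → unchanged.
08:45–09:45: no B overlap → unchanged.
11:15–12:15: no B overlap → unchanged.
14:15–17:15 minus B → 14:15–17:00.

03:00–05:15, 08:45–09:45, 11:15–12:15, 14:15–17:00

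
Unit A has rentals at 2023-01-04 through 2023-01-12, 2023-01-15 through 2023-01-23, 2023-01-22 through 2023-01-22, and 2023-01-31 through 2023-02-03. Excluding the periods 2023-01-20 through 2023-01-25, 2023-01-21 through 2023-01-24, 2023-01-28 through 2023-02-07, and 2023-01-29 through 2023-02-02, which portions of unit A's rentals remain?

2023-01-04 through 2023-01-12, 2023-01-15 through 2023-01-19

Merge the first list: 2023-01-04 through 2023-01-12, 2023-01-15 through 2023-01-23, 2023-01-31 through 2023-02-03.
Merge the second list: 2023-01-20 through 2023-01-25, 2023-01-28 through 2023-02-07.
2023-01-04 through 2023-01-12 is untouched.
2023-01-15 through 2023-01-23 with B removed leaves 2023-01-15 through 2023-01-19.
2023-01-31 through 2023-02-03 lies entirely inside B → drops out.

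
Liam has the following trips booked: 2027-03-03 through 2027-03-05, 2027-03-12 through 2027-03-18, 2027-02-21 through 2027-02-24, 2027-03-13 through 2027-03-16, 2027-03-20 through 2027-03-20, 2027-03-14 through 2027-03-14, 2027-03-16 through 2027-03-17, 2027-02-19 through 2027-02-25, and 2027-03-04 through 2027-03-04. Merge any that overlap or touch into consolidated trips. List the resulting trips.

2027-02-19 through 2027-02-25, 2027-03-03 through 2027-03-05, 2027-03-12 through 2027-03-18, 2027-03-20 through 2027-03-20

Sort by start: 2027-02-19 through 2027-02-25, 2027-02-21 through 2027-02-24, 2027-03-03 through 2027-03-05, 2027-03-04 through 2027-03-04, 2027-03-12 through 2027-03-18, 2027-03-13 through 2027-03-16, 2027-03-14 through 2027-03-14, 2027-03-16 through 2027-03-17, 2027-03-20 through 2027-03-20.
2027-02-21 through 2027-02-24 overlaps/touches 2027-02-19 through 2027-02-25 → extend to 2027-02-19 through 2027-02-25.
2027-03-03 through 2027-03-05 is disjoint → start new block.
2027-03-04 through 2027-03-04 overlaps/touches 2027-03-03 through 2027-03-05 → extend to 2027-03-03 through 2027-03-05.
2027-03-12 through 2027-03-18 is disjoint → start new block.
2027-03-13 through 2027-03-16 overlaps/touches 2027-03-12 through 2027-03-18 → extend to 2027-03-12 through 2027-03-18.
2027-03-14 through 2027-03-14 overlaps/touches 2027-03-12 through 2027-03-18 → extend to 2027-03-12 through 2027-03-18.
2027-03-16 through 2027-03-17 overlaps/touches 2027-03-12 through 2027-03-18 → extend to 2027-03-12 through 2027-03-18.
2027-03-20 through 2027-03-20 is disjoint → start new block.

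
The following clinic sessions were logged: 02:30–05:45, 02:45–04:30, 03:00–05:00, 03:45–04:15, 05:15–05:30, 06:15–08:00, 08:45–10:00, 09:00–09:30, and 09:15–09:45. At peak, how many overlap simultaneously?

4

Walk the sorted start/end points keeping a running depth.
The depth first hits 4 at 03:45.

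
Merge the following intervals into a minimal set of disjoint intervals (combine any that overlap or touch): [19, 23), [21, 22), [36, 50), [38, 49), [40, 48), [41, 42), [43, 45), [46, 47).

[21, 22) overlaps/touches [19, 23) → extend to [19, 23).
[36, 50) is disjoint → start new block.
[38, 49) overlaps/touches [36, 50) → extend to [36, 50).
[40, 48) overlaps/touches [36, 50) → extend to [36, 50).
[41, 42) overlaps/touches [36, 50) → extend to [36, 50).
[43, 45) overlaps/touches [36, 50) → extend to [36, 50).
[46, 47) overlaps/touches [36, 50) → extend to [36, 50).

[19, 23) ∪ [36, 50)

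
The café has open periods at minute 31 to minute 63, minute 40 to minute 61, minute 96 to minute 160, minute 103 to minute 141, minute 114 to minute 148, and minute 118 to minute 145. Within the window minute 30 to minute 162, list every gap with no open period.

minute 30 to minute 31, minute 63 to minute 96, minute 160 to minute 162

The merged coverage is minute 31 to minute 63, minute 96 to minute 160.
Uncovered inside minute 30 to minute 162: minute 30 to minute 31, minute 63 to minute 96, minute 160 to minute 162.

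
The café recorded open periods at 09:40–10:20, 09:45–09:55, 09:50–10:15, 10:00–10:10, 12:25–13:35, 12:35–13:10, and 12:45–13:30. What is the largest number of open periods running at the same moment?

3

Walk the sorted start/end points keeping a running depth.
The depth first hits 3 at 09:50.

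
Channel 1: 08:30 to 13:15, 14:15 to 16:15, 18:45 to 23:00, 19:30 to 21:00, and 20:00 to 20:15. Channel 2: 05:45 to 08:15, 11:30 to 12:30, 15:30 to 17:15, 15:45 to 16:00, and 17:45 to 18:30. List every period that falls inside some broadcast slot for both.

11:30–12:30, 15:30–16:15

Merge the first list: 08:30–13:15, 14:15–16:15, 18:45–23:00.
Merge the second list: 05:45–08:15, 11:30–12:30, 15:30–17:15, 17:45–18:30.
08:30–13:15 meets the second set on 11:30–12:30.
14:15–16:15 meets the second set on 15:30–16:15.
18:45–23:00: no overlap with the second set.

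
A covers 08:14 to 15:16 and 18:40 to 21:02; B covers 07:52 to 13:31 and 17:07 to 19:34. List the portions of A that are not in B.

08:14–15:16 minus B → 13:31–15:16.
18:40–21:02 minus B → 19:34–21:02.

13:31–15:16, 19:34–21:02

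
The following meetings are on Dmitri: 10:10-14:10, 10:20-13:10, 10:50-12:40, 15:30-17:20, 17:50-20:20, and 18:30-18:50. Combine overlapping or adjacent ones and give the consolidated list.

10:20-13:10 overlaps/touches 10:10-14:10 → extend to 10:10-14:10.
10:50-12:40 overlaps/touches 10:10-14:10 → extend to 10:10-14:10.
15:30-17:20 is disjoint → start new block.
17:50-20:20 is disjoint → start new block.
18:30-18:50 overlaps/touches 17:50-20:20 → extend to 17:50-20:20.

10:10-14:10, 15:30-17:20, 17:50-20:20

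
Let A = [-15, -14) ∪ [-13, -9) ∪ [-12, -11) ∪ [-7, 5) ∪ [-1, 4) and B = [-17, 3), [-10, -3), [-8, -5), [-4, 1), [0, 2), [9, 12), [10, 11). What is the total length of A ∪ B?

25

A, merged: [-15, -14), [-13, -9), [-7, 5).
B, merged: [-17, 3), [9, 12).
A ∪ B = [-17, 5), [9, 12).
Total: 22 + 3 = 25.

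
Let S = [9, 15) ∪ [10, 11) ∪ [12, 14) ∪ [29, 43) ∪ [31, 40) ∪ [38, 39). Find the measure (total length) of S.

Merged: [9, 15), [29, 43).
Lengths: 6 + 14 = 20.

20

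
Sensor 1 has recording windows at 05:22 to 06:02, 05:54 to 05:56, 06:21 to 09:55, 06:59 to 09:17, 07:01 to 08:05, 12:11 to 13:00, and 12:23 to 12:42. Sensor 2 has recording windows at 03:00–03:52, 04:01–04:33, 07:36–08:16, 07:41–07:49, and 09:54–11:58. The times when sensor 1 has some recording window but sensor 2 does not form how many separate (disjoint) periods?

A, merged: 05:22–06:02, 06:21–09:55, 12:11–13:00.
B, merged: 03:00–03:52, 04:01–04:33, 07:36–08:16, 09:54–11:58.
A \ B = 05:22–06:02, 06:21–07:36, 08:16–09:54, 12:11–13:00.
That is 4 disjoint pieces.

4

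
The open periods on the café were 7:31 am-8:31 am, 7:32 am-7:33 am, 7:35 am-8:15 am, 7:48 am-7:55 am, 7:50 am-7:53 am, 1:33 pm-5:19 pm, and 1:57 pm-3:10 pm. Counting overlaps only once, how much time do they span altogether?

4 h 46 min

Merged: 7:31 am–8:31 am, 1:33 pm–5:19 pm.
Lengths: 1 h + 3 h 46 min = 4 h 46 min.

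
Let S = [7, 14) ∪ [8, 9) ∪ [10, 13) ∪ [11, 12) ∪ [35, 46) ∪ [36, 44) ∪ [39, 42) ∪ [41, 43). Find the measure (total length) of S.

Merged: [7, 14), [35, 46).
Lengths: 7 + 11 = 18.

18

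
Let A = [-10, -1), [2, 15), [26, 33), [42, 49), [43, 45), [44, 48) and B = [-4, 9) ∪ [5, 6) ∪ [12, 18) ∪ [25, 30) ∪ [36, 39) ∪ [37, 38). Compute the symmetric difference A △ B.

[-10, -4) ∪ [-1, 2) ∪ [9, 12) ∪ [15, 18) ∪ [25, 26) ∪ [30, 33) ∪ [36, 39) ∪ [42, 49)

Merge the first list: [-10, -1), [2, 15), [26, 33), [42, 49).
Merge the second list: [-4, 9), [12, 18), [25, 30), [36, 39).
Only in the first: [-10, -4), [9, 12), [30, 33), [42, 49).
Only in the second: [-1, 2), [15, 18), [25, 26), [36, 39).
Together these are the periods covered by exactly one.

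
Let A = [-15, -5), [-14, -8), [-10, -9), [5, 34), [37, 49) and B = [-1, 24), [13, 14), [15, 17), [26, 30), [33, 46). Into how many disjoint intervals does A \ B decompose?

Merge the first list: [-15, -5), [5, 34), [37, 49).
Merge the second list: [-1, 24), [26, 30), [33, 46).
A \ B = [-15, -5), [24, 26), [30, 33), [46, 49).
That is 4 disjoint pieces.

4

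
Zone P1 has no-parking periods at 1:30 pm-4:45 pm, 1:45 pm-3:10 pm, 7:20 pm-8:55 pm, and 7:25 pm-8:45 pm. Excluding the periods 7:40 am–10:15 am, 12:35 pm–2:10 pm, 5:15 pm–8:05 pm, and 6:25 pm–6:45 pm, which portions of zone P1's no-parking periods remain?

First set merges to 1:30 pm–4:45 pm, 7:20 pm–8:55 pm.
Second set merges to 7:40 am–10:15 am, 12:35 pm–2:10 pm, 5:15 pm–8:05 pm.
1:30 pm–4:45 pm minus B → 2:10 pm–4:45 pm.
7:20 pm–8:55 pm minus B → 8:05 pm–8:55 pm.

2:10 pm–4:45 pm, 8:05 pm–8:55 pm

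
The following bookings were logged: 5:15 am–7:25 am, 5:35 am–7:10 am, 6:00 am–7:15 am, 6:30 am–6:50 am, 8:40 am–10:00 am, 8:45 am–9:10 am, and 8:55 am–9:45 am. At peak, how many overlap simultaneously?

4

At 6:30 am, 4 of the intervals are simultaneously active.
No point has more.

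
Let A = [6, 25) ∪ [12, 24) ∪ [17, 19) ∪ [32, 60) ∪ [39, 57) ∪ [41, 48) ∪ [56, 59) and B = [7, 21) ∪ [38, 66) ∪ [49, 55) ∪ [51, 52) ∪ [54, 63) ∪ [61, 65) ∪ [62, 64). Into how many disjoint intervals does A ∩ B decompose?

2

Merge the first list: [6, 25), [32, 60).
Merge the second list: [7, 21), [38, 66).
A ∩ B = [7, 21), [38, 60).
That is 2 disjoint pieces.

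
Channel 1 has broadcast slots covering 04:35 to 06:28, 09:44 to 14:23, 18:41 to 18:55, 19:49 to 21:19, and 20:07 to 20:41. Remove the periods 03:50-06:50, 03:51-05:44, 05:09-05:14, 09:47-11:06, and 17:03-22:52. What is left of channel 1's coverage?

09:44–09:47, 11:06–14:23

First set merges to 04:35–06:28, 09:44–14:23, 18:41–18:55, 19:49–21:19.
Second set merges to 03:50–06:50, 09:47–11:06, 17:03–22:52.
04:35–06:28: entirely removed.
09:44–14:23 \ B = 09:44–09:47, 11:06–14:23.
18:41–18:55: entirely removed.
19:49–21:19: entirely removed.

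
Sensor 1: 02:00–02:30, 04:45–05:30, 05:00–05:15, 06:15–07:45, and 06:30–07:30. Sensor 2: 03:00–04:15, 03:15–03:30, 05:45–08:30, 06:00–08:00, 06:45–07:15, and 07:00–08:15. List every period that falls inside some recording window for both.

06:15–07:45

A, merged: 02:00–02:30, 04:45–05:30, 06:15–07:45.
B, merged: 03:00–04:15, 05:45–08:30.
02:00–02:30: no overlap with the second set.
04:45–05:30: no overlap with the second set.
06:15–07:45 meets the second set on 06:15–07:45.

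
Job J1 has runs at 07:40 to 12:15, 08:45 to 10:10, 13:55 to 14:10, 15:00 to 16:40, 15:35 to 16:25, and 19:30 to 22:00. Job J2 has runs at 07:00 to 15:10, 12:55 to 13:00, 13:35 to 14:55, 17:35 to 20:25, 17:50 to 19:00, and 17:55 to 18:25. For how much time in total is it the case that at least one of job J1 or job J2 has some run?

14 h 5 min

First set merges to 07:40–12:15, 13:55–14:10, 15:00–16:40, 19:30–22:00.
Second set merges to 07:00–15:10, 17:35–20:25.
A ∪ B = 07:00–16:40, 17:35–22:00.
Total: 9 h 40 min + 4 h 25 min = 14 h 5 min.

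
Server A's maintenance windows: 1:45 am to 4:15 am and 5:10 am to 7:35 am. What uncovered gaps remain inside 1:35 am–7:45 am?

The merged coverage is 1:45 am–4:15 am, 5:10 am–7:35 am.
Complement within 1:35 am–7:45 am: 1:35 am–1:45 am, 4:15 am–5:10 am, 7:35 am–7:45 am.

1:35 am–1:45 am, 4:15 am–5:10 am, 7:35 am–7:45 am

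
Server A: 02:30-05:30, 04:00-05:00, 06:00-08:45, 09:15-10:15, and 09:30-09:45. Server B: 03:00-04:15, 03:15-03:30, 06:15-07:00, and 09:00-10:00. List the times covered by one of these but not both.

02:30-03:00, 04:15-05:30, 06:00-06:15, 07:00-08:45, 09:00-09:15, 10:00-10:15

A, merged: 02:30-05:30, 06:00-08:45, 09:15-10:15.
B, merged: 03:00-04:15, 06:15-07:00, 09:00-10:00.
Only in the first: 02:30-03:00, 04:15-05:30, 06:00-06:15, 07:00-08:45, 10:00-10:15.
Only in the second: 09:00-09:15.
Together these are the periods covered by exactly one.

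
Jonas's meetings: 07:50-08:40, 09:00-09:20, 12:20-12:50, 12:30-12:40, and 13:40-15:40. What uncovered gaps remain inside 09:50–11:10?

Covered (merged): 07:50–08:40, 09:00–09:20, 12:20–12:50, 13:40–15:40.
Complement within 09:50–11:10: 09:50–11:10.

09:50–11:10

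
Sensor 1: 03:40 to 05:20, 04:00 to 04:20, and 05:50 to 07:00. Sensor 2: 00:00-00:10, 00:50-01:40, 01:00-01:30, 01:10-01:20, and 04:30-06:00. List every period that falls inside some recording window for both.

04:30–05:20, 05:50–06:00

Merge the first list: 03:40–05:20, 05:50–07:00.
Merge the second list: 00:00–00:10, 00:50–01:40, 04:30–06:00.
03:40–05:20 ∩ B → 04:30–05:20.
05:50–07:00 ∩ B → 05:50–06:00.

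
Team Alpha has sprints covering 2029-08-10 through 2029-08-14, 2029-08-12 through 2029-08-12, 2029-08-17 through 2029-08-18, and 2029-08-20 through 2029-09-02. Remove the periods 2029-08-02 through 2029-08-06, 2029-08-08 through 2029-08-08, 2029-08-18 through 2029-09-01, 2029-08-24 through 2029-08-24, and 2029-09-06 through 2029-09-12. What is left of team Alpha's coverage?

2029-08-10 through 2029-08-14, 2029-08-17 through 2029-08-17, 2029-09-02 through 2029-09-02

Merge the first list: 2029-08-10 through 2029-08-14, 2029-08-17 through 2029-08-18, 2029-08-20 through 2029-09-02.
Merge the second list: 2029-08-02 through 2029-08-06, 2029-08-08 through 2029-08-08, 2029-08-18 through 2029-09-01, 2029-09-06 through 2029-09-12.
2029-08-10 through 2029-08-14: no B overlap → unchanged.
2029-08-17 through 2029-08-18 minus B → 2029-08-17 through 2029-08-17.
2029-08-20 through 2029-09-02 minus B → 2029-09-02 through 2029-09-02.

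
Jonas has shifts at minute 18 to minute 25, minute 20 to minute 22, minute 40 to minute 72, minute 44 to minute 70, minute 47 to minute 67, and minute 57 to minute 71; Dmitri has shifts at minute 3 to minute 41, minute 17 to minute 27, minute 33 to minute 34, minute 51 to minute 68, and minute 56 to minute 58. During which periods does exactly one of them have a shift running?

minute 3 to minute 18, minute 25 to minute 40, minute 41 to minute 51, minute 68 to minute 72

A, merged: minute 18 to minute 25, minute 40 to minute 72.
B, merged: minute 3 to minute 41, minute 51 to minute 68.
A but not B: minute 41 to minute 51, minute 68 to minute 72.
B but not A: minute 3 to minute 18, minute 25 to minute 40.
Combining gives A △ B.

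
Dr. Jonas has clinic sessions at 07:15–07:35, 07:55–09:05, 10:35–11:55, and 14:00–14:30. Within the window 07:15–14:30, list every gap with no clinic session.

07:35-07:55, 09:05-10:35, 11:55-14:00

Covered (merged): 07:15-07:35, 07:55-09:05, 10:35-11:55, 14:00-14:30.
Uncovered inside 07:15-14:30: 07:35-07:55, 09:05-10:35, 11:55-14:00.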